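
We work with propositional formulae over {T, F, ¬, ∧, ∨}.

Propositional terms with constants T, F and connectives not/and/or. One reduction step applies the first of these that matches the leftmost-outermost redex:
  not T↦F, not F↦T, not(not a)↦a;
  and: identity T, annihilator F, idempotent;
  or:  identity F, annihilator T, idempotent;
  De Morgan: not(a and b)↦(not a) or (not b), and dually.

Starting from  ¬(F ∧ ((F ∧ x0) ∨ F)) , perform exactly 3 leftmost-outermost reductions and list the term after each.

Answer: after 3 steps: T

Working:
  start: ¬(F ∧ ((F ∧ x0) ∨ F))
  [1] ¬F ∨ ¬((F ∧ x0) ∨ F)
  [2] T ∨ ¬((F ∧ x0) ∨ F)
  [3] T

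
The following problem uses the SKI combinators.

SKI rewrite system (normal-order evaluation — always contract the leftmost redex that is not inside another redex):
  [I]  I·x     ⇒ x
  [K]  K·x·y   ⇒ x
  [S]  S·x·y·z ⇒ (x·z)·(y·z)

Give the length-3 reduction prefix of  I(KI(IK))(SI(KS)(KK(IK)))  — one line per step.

Answer: after 3 steps: SI(KS)(KK(IK))

Working:
  start: I(KI(IK))(SI(KS)(KK(IK)))
  step 1: KI(IK)(SI(KS)(KK(IK)))
  step 2: I(SI(KS)(KK(IK)))
  step 3: SI(KS)(KK(IK))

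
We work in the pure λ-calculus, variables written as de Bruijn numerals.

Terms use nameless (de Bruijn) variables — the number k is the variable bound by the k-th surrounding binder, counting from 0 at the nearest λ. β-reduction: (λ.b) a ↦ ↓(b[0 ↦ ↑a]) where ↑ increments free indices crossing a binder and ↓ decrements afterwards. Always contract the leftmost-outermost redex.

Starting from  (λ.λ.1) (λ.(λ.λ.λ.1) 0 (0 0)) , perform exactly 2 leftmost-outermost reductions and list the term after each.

  start: (λ.λ.1) (λ.(λ.λ.λ.1) 0 (0 0))
  [1] λ.λ.(λ.λ.λ.1) 0 (0 0)
  [2] λ.λ.(λ.λ.1) (0 0)

Answer: after 2 steps: λ.λ.(λ.λ.1) (0 0)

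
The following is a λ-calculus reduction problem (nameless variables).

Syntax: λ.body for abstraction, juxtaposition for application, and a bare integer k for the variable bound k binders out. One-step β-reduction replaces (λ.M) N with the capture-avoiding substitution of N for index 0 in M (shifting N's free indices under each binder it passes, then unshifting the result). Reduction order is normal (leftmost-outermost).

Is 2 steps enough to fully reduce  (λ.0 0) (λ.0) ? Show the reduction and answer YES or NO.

  start: (λ.0 0) (λ.0)
  →1  (λ.0) (λ.0)
  →2  λ.0

Answer: YES — reaches normal form λ.0 in 2 ≤ 2 steps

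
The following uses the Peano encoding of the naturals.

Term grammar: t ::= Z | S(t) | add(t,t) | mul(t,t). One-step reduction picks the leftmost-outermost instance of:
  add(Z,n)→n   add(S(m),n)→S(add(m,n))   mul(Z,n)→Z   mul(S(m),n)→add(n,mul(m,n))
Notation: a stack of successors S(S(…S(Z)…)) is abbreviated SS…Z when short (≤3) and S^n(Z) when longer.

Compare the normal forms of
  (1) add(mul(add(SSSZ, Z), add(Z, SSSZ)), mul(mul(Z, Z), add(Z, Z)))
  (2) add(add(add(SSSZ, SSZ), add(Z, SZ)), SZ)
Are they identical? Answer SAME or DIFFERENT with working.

Answer: DIFFERENT — A ⇓ S^9(Z), B ⇓ S^7(Z)

Working:
Term A:
  start: add(mul(add(SSSZ, Z), add(Z, SSSZ)), mul(mul(Z, Z), add(Z, Z)))
  [1] add(mul(S(add(SSZ, Z)), add(Z, SSSZ)), mul(mul(Z, Z), add(Z, Z)))
  [2] add(add(add(Z, SSSZ), mul(add(SSZ, Z), add(Z, SSSZ))), mul(mul(Z, Z), add(Z, Z)))
  [3] add(add(SSSZ, mul(add(SSZ, Z), add(Z, SSSZ))), mul(mul(Z, Z), add(Z, Z)))
  [4] add(S(add(SSZ, mul(add(SSZ, Z), add(Z, SSSZ)))), mul(mul(Z, Z), add(Z, Z)))
  [5] S(add(add(SSZ, mul(add(SSZ, Z), add(Z, SSSZ))), mul(mul(Z, Z), add(Z, Z))))
  [6] S(add(S(add(SZ, mul(add(SSZ, Z), add(Z, SSSZ)))), mul(mul(Z, Z), add(Z, Z))))
  [7] S(S(add(add(SZ, mul(add(SSZ, Z), add(Z, SSSZ))), mul(mul(Z, Z), add(Z, Z)))))
  [8] S(S(add(S(add(Z, mul(add(SSZ, Z), add(Z, SSSZ)))), mul(mul(Z, Z), add(Z, Z)))))
  [9] S(S(S(add(add(Z, mul(add(SSZ, Z), add(Z, SSSZ))), mul(mul(Z, Z), add(Z, Z))))))
  [10] S(S(S(add(mul(add(SSZ, Z), add(Z, SSSZ)), mul(mul(Z, Z), add(Z, Z))))))
  [11] S(S(S(add(mul(S(add(SZ, Z)), add(Z, SSSZ)), mul(mul(Z, Z), add(Z, Z))))))
  [12] S(S(S(add(add(add(Z, SSSZ), mul(add(SZ, Z), add(Z, SSSZ))), mul(mul(Z, Z), add(Z, Z))))))
  [13] S(S(S(add(add(SSSZ, mul(add(SZ, Z), add(Z, SSSZ))), mul(mul(Z, Z), add(Z, Z))))))
  [14] S(S(S(add(S(add(SSZ, mul(add(SZ, Z), add(Z, SSSZ)))), mul(mul(Z, Z), add(Z, Z))))))
  [15] S(S(S(S(add(add(SSZ, mul(add(SZ, Z), add(Z, SSSZ))), mul(mul(Z, Z), add(Z, Z)))))))
  [16] S(S(S(S(add(S(add(SZ, mul(add(SZ, Z), add(Z, SSSZ)))), mul(mul(Z, Z), add(Z, Z)))))))
  [17] S(S(S(S(S(add(add(SZ, mul(add(SZ, Z), add(Z, SSSZ))), mul(mul(Z, Z), add(Z, Z))))))))
  [18] S(S(S(S(S(add(S(add(Z, mul(add(SZ, Z), add(Z, SSSZ)))), mul(mul(Z, Z), add(Z, Z))))))))
  [19] S(S(S(S(S(S(add(add(Z, mul(add(SZ, Z), add(Z, SSSZ))), mul(mul(Z, Z), add(Z, Z)))))))))
  [20] S(S(S(S(S(S(add(mul(add(SZ, Z), add(Z, SSSZ)), mul(mul(Z, Z), add(Z, Z)))))))))
  [21] S(S(S(S(S(S(add(mul(S(add(Z, Z)), add(Z, SSSZ)), mul(mul(Z, Z), add(Z, Z)))))))))
  [22] S(S(S(S(S(S(add(add(add(Z, SSSZ), mul(add(Z, Z), add(Z, SSSZ))), mul(mul(Z, Z), add(Z, Z)))))))))
  [23] S(S(S(S(S(S(add(add(SSSZ, mul(add(Z, Z), add(Z, SSSZ))), mul(mul(Z, Z), add(Z, Z)))))))))
  [24] S(S(S(S(S(S(add(S(add(SSZ, mul(add(Z, Z), add(Z, SSSZ)))), mul(mul(Z, Z), add(Z, Z)))))))))
  [25] S(S(S(S(S(S(S(add(add(SSZ, mul(add(Z, Z), add(Z, SSSZ))), mul(mul(Z, Z), add(Z, Z))))))))))
  [26] S(S(S(S(S(S(S(add(S(add(SZ, mul(add(Z, Z), add(Z, SSSZ)))), mul(mul(Z, Z), add(Z, Z))))))))))
  [27] S(S(S(S(S(S(S(S(add(add(SZ, mul(add(Z, Z), add(Z, SSSZ))), mul(mul(Z, Z), add(Z, Z)))))))))))
  [28] S(S(S(S(S(S(S(S(add(S(add(Z, mul(add(Z, Z), add(Z, SSSZ)))), mul(mul(Z, Z), add(Z, Z)))))))))))
  [29] S(S(S(S(S(S(S(S(S(add(add(Z, mul(add(Z, Z), add(Z, SSSZ))), mul(mul(Z, Z), add(Z, Z))))))))))))
  [30] S(S(S(S(S(S(S(S(S(add(mul(add(Z, Z), add(Z, SSSZ)), mul(mul(Z, Z), add(Z, Z))))))))))))
  [31] S(S(S(S(S(S(S(S(S(add(mul(Z, add(Z, SSSZ)), mul(mul(Z, Z), add(Z, Z))))))))))))
  [32] S(S(S(S(S(S(S(S(S(add(Z, mul(mul(Z, Z), add(Z, Z))))))))))))
  [33] S(S(S(S(S(S(S(S(S(mul(mul(Z, Z), add(Z, Z)))))))))))
  [34] S(S(S(S(S(S(S(S(S(mul(Z, add(Z, Z)))))))))))
  [35] S^9(Z)

Term B:
  start: add(add(add(SSSZ, SSZ), add(Z, SZ)), SZ)
  [1] add(add(S(add(SSZ, SSZ)), add(Z, SZ)), SZ)
  [2] add(S(add(add(SSZ, SSZ), add(Z, SZ))), SZ)
  [3] S(add(add(add(SSZ, SSZ), add(Z, SZ)), SZ))
  [4] S(add(add(S(add(SZ, SSZ)), add(Z, SZ)), SZ))
  [5] S(add(S(add(add(SZ, SSZ), add(Z, SZ))), SZ))
  [6] S(S(add(add(add(SZ, SSZ), add(Z, SZ)), SZ)))
  [7] S(S(add(add(S(add(Z, SSZ)), add(Z, SZ)), SZ)))
  [8] S(S(add(S(add(add(Z, SSZ), add(Z, SZ))), SZ)))
  [9] S(S(S(add(add(add(Z, SSZ), add(Z, SZ)), SZ))))
  [10] S(S(S(add(add(SSZ, add(Z, SZ)), SZ))))
  [11] S(S(S(add(S(add(SZ, add(Z, SZ))), SZ))))
  [12] S(S(S(S(add(add(SZ, add(Z, SZ)), SZ)))))
  [13] S(S(S(S(add(S(add(Z, add(Z, SZ))), SZ)))))
  [14] S(S(S(S(S(add(add(Z, add(Z, SZ)), SZ))))))
  [15] S(S(S(S(S(add(add(Z, SZ), SZ))))))
  [16] S(S(S(S(S(add(SZ, SZ))))))
  [17] S(S(S(S(S(S(add(Z, SZ)))))))
  [18] S^7(Z)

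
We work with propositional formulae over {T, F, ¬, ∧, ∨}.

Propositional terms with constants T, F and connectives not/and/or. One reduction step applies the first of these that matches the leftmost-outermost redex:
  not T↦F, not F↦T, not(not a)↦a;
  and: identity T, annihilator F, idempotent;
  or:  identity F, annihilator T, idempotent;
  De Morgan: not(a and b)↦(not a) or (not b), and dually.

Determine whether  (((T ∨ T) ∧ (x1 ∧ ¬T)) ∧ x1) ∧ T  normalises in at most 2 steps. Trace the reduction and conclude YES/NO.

Answer: NO — after 2 steps the term is (T ∧ (x1 ∧ ¬T)) ∧ x1, not yet normal

Derivation:
  start: (((T ∨ T) ∧ (x1 ∧ ¬T)) ∧ x1) ∧ T
  step 1: ((T ∨ T) ∧ (x1 ∧ ¬T)) ∧ x1
  step 2: (T ∧ (x1 ∧ ¬T)) ∧ x1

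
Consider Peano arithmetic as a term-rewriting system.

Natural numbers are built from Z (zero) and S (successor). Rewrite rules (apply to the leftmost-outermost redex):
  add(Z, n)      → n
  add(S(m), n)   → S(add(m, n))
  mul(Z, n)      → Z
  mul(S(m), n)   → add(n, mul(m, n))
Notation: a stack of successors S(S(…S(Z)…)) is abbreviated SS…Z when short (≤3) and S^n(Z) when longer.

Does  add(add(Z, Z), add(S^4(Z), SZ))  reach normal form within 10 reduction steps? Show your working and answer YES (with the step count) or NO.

Answer: YES — reaches normal form S^5(Z) in 7 ≤ 10 steps

Reduction:
  start: add(add(Z, Z), add(S^4(Z), SZ))
  →1  add(Z, add(S^4(Z), SZ))
  →2  add(S^4(Z), SZ)
  →3  S(add(SSSZ, SZ))
  →4  S(S(add(SSZ, SZ)))
  →5  S(S(S(add(SZ, SZ))))
  →6  S(S(S(S(add(Z, SZ)))))
  →7  S^5(Z)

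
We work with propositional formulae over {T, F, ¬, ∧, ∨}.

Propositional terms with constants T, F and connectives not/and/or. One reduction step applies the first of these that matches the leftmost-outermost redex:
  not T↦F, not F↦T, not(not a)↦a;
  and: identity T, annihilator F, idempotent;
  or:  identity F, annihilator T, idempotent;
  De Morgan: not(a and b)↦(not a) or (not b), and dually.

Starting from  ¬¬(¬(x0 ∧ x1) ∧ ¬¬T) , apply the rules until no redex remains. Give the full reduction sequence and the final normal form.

Answer: normal form = ¬x0 ∨ ¬x1  (in 4 steps)

Working:
  start: ¬¬(¬(x0 ∧ x1) ∧ ¬¬T)
  →1  ¬(x0 ∧ x1) ∧ ¬¬T
  →2  (¬x0 ∨ ¬x1) ∧ ¬¬T
  →3  (¬x0 ∨ ¬x1) ∧ T
  →4  ¬x0 ∨ ¬x1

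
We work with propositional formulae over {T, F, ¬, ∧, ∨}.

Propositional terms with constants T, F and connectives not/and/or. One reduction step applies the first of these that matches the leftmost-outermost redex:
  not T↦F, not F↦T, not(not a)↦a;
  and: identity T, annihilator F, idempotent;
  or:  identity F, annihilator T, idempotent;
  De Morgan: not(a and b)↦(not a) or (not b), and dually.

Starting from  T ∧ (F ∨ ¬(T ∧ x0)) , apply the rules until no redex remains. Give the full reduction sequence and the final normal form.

Answer: normal form = ¬x0  (in 5 steps)

Working:
  start: T ∧ (F ∨ ¬(T ∧ x0))
  step 1: F ∨ ¬(T ∧ x0)
  step 2: ¬(T ∧ x0)
  step 3: ¬T ∨ ¬x0
  step 4: F ∨ ¬x0
  step 5: ¬x0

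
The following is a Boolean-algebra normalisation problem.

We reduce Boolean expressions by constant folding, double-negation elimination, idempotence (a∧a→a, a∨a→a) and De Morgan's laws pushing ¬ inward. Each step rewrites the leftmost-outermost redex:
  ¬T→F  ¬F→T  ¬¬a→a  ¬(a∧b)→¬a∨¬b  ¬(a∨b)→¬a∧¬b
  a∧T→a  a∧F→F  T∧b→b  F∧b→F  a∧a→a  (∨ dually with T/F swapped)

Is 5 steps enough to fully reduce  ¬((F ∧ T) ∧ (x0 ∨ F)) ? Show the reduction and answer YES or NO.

Answer: YES — reaches normal form T in 5 ≤ 5 steps

Derivation:
  start: ¬((F ∧ T) ∧ (x0 ∨ F))
  →1  ¬(F ∧ T) ∨ ¬(x0 ∨ F)
  →2  (¬F ∨ ¬T) ∨ ¬(x0 ∨ F)
  →3  (T ∨ ¬T) ∨ ¬(x0 ∨ F)
  →4  T ∨ ¬(x0 ∨ F)
  →5  T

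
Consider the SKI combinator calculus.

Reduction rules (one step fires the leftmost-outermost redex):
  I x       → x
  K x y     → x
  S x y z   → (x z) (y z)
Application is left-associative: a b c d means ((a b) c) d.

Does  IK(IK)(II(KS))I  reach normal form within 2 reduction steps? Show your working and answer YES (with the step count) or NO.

Answer: NO — after 2 steps the term is IKI, not yet normal

Working:
  start: IK(IK)(II(KS))I
  [1] K(IK)(II(KS))I
  [2] IKI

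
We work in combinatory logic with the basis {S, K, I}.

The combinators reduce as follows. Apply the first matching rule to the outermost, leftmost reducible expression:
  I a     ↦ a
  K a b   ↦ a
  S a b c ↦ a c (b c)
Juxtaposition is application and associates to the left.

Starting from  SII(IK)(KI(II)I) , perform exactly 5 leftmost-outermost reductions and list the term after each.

  start: SII(IK)(KI(II)I)
  step 1: I(IK)(I(IK))(KI(II)I)
  step 2: IK(I(IK))(KI(II)I)
  step 3: K(I(IK))(KI(II)I)
  step 4: I(IK)
  step 5: IK

Answer: after 5 steps: IK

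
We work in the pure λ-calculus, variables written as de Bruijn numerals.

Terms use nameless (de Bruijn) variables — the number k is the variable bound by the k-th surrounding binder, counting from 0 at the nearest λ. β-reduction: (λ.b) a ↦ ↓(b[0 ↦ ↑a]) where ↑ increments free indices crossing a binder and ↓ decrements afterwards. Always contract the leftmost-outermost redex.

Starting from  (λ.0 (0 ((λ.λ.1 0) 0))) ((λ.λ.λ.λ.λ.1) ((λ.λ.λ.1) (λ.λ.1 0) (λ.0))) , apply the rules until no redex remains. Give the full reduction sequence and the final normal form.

Answer: normal form = λ.λ.λ.1  (in 3 steps)

Working:
  start: (λ.0 (0 ((λ.λ.1 0) 0))) ((λ.λ.λ.λ.λ.1) ((λ.λ.λ.1) (λ.λ.1 0) (λ.0)))
  →1  (λ.λ.λ.λ.λ.1) ((λ.λ.λ.1) (λ.λ.1 0) (λ.0)) ((λ.λ.λ.λ.λ.1) ((λ.λ.λ.1) (λ.λ.1 0) (λ.0)) ((λ.λ.1 0) ((λ.λ.λ.λ.λ.1) ((λ.λ.λ.1) (λ.λ.1 0) (λ.0)))))
  →2  (λ.λ.λ.λ.1) ((λ.λ.λ.λ.λ.1) ((λ.λ.λ.1) (λ.λ.1 0) (λ.0)) ((λ.λ.1 0) ((λ.λ.λ.λ.λ.1) ((λ.λ.λ.1) (λ.λ.1 0) (λ.0)))))
  →3  λ.λ.λ.1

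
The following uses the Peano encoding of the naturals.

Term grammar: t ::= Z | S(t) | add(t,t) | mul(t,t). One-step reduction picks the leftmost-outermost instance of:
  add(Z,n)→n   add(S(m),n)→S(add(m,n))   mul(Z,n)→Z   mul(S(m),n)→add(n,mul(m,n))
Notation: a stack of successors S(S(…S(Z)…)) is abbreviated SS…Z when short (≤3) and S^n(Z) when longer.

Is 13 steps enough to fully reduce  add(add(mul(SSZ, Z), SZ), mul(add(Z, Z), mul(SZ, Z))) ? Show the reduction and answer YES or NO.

  start: add(add(mul(SSZ, Z), SZ), mul(add(Z, Z), mul(SZ, Z)))
  step 1: add(add(add(Z, mul(SZ, Z)), SZ), mul(add(Z, Z), mul(SZ, Z)))
  step 2: add(add(mul(SZ, Z), SZ), mul(add(Z, Z), mul(SZ, Z)))
  step 3: add(add(add(Z, mul(Z, Z)), SZ), mul(add(Z, Z), mul(SZ, Z)))
  step 4: add(add(mul(Z, Z), SZ), mul(add(Z, Z), mul(SZ, Z)))
  step 5: add(add(Z, SZ), mul(add(Z, Z), mul(SZ, Z)))
  step 6: add(SZ, mul(add(Z, Z), mul(SZ, Z)))
  step 7: S(add(Z, mul(add(Z, Z), mul(SZ, Z))))
  step 8: S(mul(add(Z, Z), mul(SZ, Z)))
  step 9: S(mul(Z, mul(SZ, Z)))
  step 10: SZ

Answer: YES — reaches normal form SZ in 10 ≤ 13 steps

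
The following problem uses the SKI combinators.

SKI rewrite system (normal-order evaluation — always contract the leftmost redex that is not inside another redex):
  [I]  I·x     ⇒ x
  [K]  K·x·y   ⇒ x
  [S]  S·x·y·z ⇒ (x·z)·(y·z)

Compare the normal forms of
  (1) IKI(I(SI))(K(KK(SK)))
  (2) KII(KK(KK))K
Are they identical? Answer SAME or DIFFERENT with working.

Answer: SAME — A ⇓ KK, B ⇓ KK

Derivation:
Term A:
  start: IKI(I(SI))(K(KK(SK)))
  →1  KI(I(SI))(K(KK(SK)))
  →2  I(K(KK(SK)))
  →3  K(KK(SK))
  →4  KK

Term B:
  start: KII(KK(KK))K
  →1  I(KK(KK))K
  →2  KK(KK)K
  →3  KK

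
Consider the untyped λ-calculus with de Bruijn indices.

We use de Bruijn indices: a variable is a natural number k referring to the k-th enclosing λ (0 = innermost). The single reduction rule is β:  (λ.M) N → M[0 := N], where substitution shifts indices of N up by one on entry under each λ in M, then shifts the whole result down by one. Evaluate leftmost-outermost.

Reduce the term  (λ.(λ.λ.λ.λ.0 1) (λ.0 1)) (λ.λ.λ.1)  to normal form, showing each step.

Answer: normal form = λ.λ.λ.0 1  (in 2 steps)

Derivation:
  start: (λ.(λ.λ.λ.λ.0 1) (λ.0 1)) (λ.λ.λ.1)
  →1  (λ.λ.λ.λ.0 1) (λ.0 (λ.λ.λ.1))
  →2  λ.λ.λ.0 1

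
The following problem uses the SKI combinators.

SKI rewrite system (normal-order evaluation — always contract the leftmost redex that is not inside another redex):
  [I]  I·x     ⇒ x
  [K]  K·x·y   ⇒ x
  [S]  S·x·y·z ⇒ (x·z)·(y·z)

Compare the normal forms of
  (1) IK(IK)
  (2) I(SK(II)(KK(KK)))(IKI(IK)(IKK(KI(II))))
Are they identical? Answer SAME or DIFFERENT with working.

Term A:
  start: IK(IK)
  [1] K(IK)
  [2] KK

Term B:
  start: I(SK(II)(KK(KK)))(IKI(IK)(IKK(KI(II))))
  [1] SK(II)(KK(KK))(IKI(IK)(IKK(KI(II))))
  [2] K(KK(KK))(II(KK(KK)))(IKI(IK)(IKK(KI(II))))
  [3] KK(KK)(IKI(IK)(IKK(KI(II))))
  [4] K(IKI(IK)(IKK(KI(II))))
  [5] K(KI(IK)(IKK(KI(II))))
  [6] K(I(IKK(KI(II))))
  [7] K(IKK(KI(II)))
  [8] K(KK(KI(II)))
  [9] KK

Answer: SAME — A ⇓ KK, B ⇓ KK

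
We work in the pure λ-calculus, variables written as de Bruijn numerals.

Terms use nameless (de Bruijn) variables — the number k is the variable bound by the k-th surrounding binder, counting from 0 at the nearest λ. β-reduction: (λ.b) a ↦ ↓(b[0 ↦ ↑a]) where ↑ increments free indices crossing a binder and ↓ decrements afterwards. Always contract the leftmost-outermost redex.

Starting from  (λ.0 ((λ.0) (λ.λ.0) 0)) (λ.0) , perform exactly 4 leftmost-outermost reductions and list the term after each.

Answer: after 4 steps: λ.0

Working:
  start: (λ.0 ((λ.0) (λ.λ.0) 0)) (λ.0)
  →1  (λ.0) ((λ.0) (λ.λ.0) (λ.0))
  →2  (λ.0) (λ.λ.0) (λ.0)
  →3  (λ.λ.0) (λ.0)
  →4  λ.0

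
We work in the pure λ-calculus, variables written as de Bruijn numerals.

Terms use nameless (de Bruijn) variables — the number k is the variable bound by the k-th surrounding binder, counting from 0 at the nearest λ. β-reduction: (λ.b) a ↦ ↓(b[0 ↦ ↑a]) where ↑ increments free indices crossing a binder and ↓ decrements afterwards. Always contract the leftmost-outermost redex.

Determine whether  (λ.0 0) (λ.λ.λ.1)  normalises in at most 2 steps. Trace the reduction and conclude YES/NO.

Answer: YES — reaches normal form λ.λ.1 in 2 ≤ 2 steps

Derivation:
  start: (λ.0 0) (λ.λ.λ.1)
  step 1: (λ.λ.λ.1) (λ.λ.λ.1)
  step 2: λ.λ.1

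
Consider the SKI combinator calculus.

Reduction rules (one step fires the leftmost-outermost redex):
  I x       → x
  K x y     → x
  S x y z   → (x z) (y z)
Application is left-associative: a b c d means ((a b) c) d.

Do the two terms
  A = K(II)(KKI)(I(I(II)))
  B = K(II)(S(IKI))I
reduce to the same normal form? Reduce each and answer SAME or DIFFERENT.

Term A:
  start: K(II)(KKI)(I(I(II)))
  step 1: II(I(I(II)))
  step 2: I(I(I(II)))
  step 3: I(I(II))
  step 4: I(II)
  step 5: II
  step 6: I

Term B:
  start: K(II)(S(IKI))I
  step 1: III
  step 2: II
  step 3: I

Answer: SAME — A ⇓ I, B ⇓ I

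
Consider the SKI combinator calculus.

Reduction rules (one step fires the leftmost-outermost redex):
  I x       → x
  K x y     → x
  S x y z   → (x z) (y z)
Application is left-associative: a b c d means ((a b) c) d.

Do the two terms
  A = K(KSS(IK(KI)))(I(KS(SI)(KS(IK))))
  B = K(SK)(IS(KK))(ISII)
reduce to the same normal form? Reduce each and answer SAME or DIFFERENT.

Term A:
  start: K(KSS(IK(KI)))(I(KS(SI)(KS(IK))))
  [1] KSS(IK(KI))
  [2] S(IK(KI))
  [3] S(K(KI))

Term B:
  start: K(SK)(IS(KK))(ISII)
  [1] SK(ISII)
  [2] SK(SII)

Answer: DIFFERENT — A ⇓ S(K(KI)), B ⇓ SK(SII)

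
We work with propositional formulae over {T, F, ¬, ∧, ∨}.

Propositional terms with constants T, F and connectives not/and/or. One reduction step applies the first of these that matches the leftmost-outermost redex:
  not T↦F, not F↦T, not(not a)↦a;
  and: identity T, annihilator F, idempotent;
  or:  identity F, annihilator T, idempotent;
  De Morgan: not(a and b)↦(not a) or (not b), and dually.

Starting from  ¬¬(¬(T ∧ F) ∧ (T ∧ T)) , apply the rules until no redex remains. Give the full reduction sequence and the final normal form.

Answer: normal form = T  (in 7 steps)

Reduction:
  start: ¬¬(¬(T ∧ F) ∧ (T ∧ T))
  →1  ¬(T ∧ F) ∧ (T ∧ T)
  →2  (¬T ∨ ¬F) ∧ (T ∧ T)
  →3  (F ∨ ¬F) ∧ (T ∧ T)
  →4  ¬F ∧ (T ∧ T)
  →5  T ∧ (T ∧ T)
  →6  T ∧ T
  →7  T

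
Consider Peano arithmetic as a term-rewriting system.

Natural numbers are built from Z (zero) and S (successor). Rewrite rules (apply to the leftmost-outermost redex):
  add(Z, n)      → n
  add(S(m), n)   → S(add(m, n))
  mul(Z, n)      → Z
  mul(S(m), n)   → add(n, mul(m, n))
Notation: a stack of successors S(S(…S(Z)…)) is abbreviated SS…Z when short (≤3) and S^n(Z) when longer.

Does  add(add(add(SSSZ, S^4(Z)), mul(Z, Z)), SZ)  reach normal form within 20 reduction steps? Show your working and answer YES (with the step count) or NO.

  start: add(add(add(SSSZ, S^4(Z)), mul(Z, Z)), SZ)
  [1] add(add(S(add(SSZ, S^4(Z))), mul(Z, Z)), SZ)
  [2] add(S(add(add(SSZ, S^4(Z)), mul(Z, Z))), SZ)
  [3] S(add(add(add(SSZ, S^4(Z)), mul(Z, Z)), SZ))
  [4] S(add(add(S(add(SZ, S^4(Z))), mul(Z, Z)), SZ))
  [5] S(add(S(add(add(SZ, S^4(Z)), mul(Z, Z))), SZ))
  [6] S(S(add(add(add(SZ, S^4(Z)), mul(Z, Z)), SZ)))
  [7] S(S(add(add(S(add(Z, S^4(Z))), mul(Z, Z)), SZ)))
  [8] S(S(add(S(add(add(Z, S^4(Z)), mul(Z, Z))), SZ)))
  [9] S(S(S(add(add(add(Z, S^4(Z)), mul(Z, Z)), SZ))))
  [10] S(S(S(add(add(S^4(Z), mul(Z, Z)), SZ))))
  [11] S(S(S(add(S(add(SSSZ, mul(Z, Z))), SZ))))
  [12] S(S(S(S(add(add(SSSZ, mul(Z, Z)), SZ)))))
  [13] S(S(S(S(add(S(add(SSZ, mul(Z, Z))), SZ)))))
  [14] S(S(S(S(S(add(add(SSZ, mul(Z, Z)), SZ))))))
  [15] S(S(S(S(S(add(S(add(SZ, mul(Z, Z))), SZ))))))
  [16] S(S(S(S(S(S(add(add(SZ, mul(Z, Z)), SZ)))))))
  [17] S(S(S(S(S(S(add(S(add(Z, mul(Z, Z))), SZ)))))))
  [18] S(S(S(S(S(S(S(add(add(Z, mul(Z, Z)), SZ))))))))
  [19] S(S(S(S(S(S(S(add(mul(Z, Z), SZ))))))))
  [20] S(S(S(S(S(S(S(add(Z, SZ))))))))

Answer: NO — after 20 steps the term is S(S(S(S(S(S(S(add(Z, SZ)))))))), not yet normal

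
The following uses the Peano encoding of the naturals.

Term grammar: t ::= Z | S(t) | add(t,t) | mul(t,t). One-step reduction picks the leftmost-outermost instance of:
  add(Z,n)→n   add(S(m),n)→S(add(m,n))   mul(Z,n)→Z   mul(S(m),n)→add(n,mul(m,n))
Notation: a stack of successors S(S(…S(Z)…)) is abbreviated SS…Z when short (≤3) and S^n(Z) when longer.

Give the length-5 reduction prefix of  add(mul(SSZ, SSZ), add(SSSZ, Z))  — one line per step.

  start: add(mul(SSZ, SSZ), add(SSSZ, Z))
  step 1: add(add(SSZ, mul(SZ, SSZ)), add(SSSZ, Z))
  step 2: add(S(add(SZ, mul(SZ, SSZ))), add(SSSZ, Z))
  step 3: S(add(add(SZ, mul(SZ, SSZ)), add(SSSZ, Z)))
  step 4: S(add(S(add(Z, mul(SZ, SSZ))), add(SSSZ, Z)))
  step 5: S(S(add(add(Z, mul(SZ, SSZ)), add(SSSZ, Z))))

Answer: after 5 steps: S(S(add(add(Z, mul(SZ, SSZ)), add(SSSZ, Z))))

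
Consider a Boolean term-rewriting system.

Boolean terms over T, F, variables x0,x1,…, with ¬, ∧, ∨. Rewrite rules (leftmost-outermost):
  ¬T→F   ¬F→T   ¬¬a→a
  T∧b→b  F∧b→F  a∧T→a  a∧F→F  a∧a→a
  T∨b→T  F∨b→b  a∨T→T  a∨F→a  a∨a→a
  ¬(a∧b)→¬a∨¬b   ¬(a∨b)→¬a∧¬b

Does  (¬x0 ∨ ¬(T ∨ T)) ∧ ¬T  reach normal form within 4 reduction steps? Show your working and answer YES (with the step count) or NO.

  start: (¬x0 ∨ ¬(T ∨ T)) ∧ ¬T
  [1] (¬x0 ∨ (¬T ∧ ¬T)) ∧ ¬T
  [2] (¬x0 ∨ ¬T) ∧ ¬T
  [3] (¬x0 ∨ F) ∧ ¬T
  [4] ¬x0 ∧ ¬T

Answer: NO — after 4 steps the term is ¬x0 ∧ ¬T, not yet normal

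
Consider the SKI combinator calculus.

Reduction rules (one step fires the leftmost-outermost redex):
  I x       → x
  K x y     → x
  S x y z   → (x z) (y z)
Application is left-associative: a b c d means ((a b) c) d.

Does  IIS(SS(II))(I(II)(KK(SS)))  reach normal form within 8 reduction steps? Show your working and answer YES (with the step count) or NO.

Answer: YES — reaches normal form S(SSI)K in 7 ≤ 8 steps

Working:
  start: IIS(SS(II))(I(II)(KK(SS)))
  [1] IS(SS(II))(I(II)(KK(SS)))
  [2] S(SS(II))(I(II)(KK(SS)))
  [3] S(SSI)(I(II)(KK(SS)))
  [4] S(SSI)(II(KK(SS)))
  [5] S(SSI)(I(KK(SS)))
  [6] S(SSI)(KK(SS))
  [7] S(SSI)K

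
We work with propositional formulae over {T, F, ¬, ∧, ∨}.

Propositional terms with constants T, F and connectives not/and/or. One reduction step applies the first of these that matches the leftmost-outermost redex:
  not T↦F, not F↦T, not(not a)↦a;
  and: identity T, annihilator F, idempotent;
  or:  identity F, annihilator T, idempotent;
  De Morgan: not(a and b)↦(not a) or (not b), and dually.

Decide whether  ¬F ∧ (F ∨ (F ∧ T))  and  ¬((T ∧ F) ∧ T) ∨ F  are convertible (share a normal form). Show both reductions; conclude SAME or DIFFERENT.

Answer: DIFFERENT — A ⇓ F, B ⇓ T

Derivation:
Term A:
  start: ¬F ∧ (F ∨ (F ∧ T))
  [1] T ∧ (F ∨ (F ∧ T))
  [2] F ∨ (F ∧ T)
  [3] F ∧ T
  [4] F

Term B:
  start: ¬((T ∧ F) ∧ T) ∨ F
  [1] ¬((T ∧ F) ∧ T)
  [2] ¬(T ∧ F) ∨ ¬T
  [3] (¬T ∨ ¬F) ∨ ¬T
  [4] (F ∨ ¬F) ∨ ¬T
  [5] ¬F ∨ ¬T
  [6] T ∨ ¬T
  [7] T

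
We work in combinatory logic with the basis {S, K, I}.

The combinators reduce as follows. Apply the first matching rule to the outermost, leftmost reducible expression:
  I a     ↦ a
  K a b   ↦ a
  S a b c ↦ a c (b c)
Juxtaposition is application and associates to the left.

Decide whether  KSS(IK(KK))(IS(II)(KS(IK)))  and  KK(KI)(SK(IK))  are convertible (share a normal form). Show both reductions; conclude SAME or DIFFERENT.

Answer: DIFFERENT — A ⇓ S(K(KK))(SIS), B ⇓ K(SKK)

Derivation:
Term A:
  start: KSS(IK(KK))(IS(II)(KS(IK)))
  →1  S(IK(KK))(IS(II)(KS(IK)))
  →2  S(K(KK))(IS(II)(KS(IK)))
  →3  S(K(KK))(S(II)(KS(IK)))
  →4  S(K(KK))(SI(KS(IK)))
  →5  S(K(KK))(SIS)

Term B:
  start: KK(KI)(SK(IK))
  →1  K(SK(IK))
  →2  K(SKK)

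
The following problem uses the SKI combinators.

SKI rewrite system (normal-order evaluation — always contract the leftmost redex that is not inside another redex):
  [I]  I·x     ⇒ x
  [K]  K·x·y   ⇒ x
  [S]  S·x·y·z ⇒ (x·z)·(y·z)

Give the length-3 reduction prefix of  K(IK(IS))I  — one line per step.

Answer: after 3 steps: KS

Working:
  start: K(IK(IS))I
  →1  IK(IS)
  →2  K(IS)
  →3  KS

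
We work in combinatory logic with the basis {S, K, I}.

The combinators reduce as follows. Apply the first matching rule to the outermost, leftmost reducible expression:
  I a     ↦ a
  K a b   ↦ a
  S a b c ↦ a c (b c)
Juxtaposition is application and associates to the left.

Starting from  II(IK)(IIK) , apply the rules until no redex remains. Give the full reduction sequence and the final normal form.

Answer: normal form = KK  (in 5 steps)

Reduction:
  start: II(IK)(IIK)
  →1  I(IK)(IIK)
  →2  IK(IIK)
  →3  K(IIK)
  →4  K(IK)
  →5  KK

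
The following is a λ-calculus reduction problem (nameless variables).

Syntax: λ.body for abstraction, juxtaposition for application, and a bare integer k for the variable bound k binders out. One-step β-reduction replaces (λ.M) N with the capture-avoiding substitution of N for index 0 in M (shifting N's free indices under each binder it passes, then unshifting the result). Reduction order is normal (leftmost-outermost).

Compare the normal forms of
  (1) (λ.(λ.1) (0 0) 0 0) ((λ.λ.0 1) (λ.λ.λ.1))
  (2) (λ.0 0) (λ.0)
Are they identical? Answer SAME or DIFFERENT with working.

Term A:
  start: (λ.(λ.1) (0 0) 0 0) ((λ.λ.0 1) (λ.λ.λ.1))
  →1  (λ.(λ.λ.0 1) (λ.λ.λ.1)) ((λ.λ.0 1) (λ.λ.λ.1) ((λ.λ.0 1) (λ.λ.λ.1))) ((λ.λ.0 1) (λ.λ.λ.1)) ((λ.λ.0 1) (λ.λ.λ.1))
  →2  (λ.λ.0 1) (λ.λ.λ.1) ((λ.λ.0 1) (λ.λ.λ.1)) ((λ.λ.0 1) (λ.λ.λ.1))
  →3  (λ.0 (λ.λ.λ.1)) ((λ.λ.0 1) (λ.λ.λ.1)) ((λ.λ.0 1) (λ.λ.λ.1))
  →4  (λ.λ.0 1) (λ.λ.λ.1) (λ.λ.λ.1) ((λ.λ.0 1) (λ.λ.λ.1))
  →5  (λ.0 (λ.λ.λ.1)) (λ.λ.λ.1) ((λ.λ.0 1) (λ.λ.λ.1))
  →6  (λ.λ.λ.1) (λ.λ.λ.1) ((λ.λ.0 1) (λ.λ.λ.1))
  →7  (λ.λ.1) ((λ.λ.0 1) (λ.λ.λ.1))
  →8  λ.(λ.λ.0 1) (λ.λ.λ.1)
  →9  λ.λ.0 (λ.λ.λ.1)

Term B:
  start: (λ.0 0) (λ.0)
  →1  (λ.0) (λ.0)
  →2  λ.0

Answer: DIFFERENT — A ⇓ λ.λ.0 (λ.λ.λ.1), B ⇓ λ.0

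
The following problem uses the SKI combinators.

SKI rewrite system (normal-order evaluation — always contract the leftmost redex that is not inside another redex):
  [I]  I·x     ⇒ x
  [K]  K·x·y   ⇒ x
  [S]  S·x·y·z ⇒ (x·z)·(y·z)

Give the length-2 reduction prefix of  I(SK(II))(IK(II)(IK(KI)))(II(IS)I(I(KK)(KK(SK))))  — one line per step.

Answer: after 2 steps: K(IK(II)(IK(KI)))(II(IK(II)(IK(KI))))(II(IS)I(I(KK)(KK(SK))))

Working:
  start: I(SK(II))(IK(II)(IK(KI)))(II(IS)I(I(KK)(KK(SK))))
  [1] SK(II)(IK(II)(IK(KI)))(II(IS)I(I(KK)(KK(SK))))
  [2] K(IK(II)(IK(KI)))(II(IK(II)(IK(KI))))(II(IS)I(I(KK)(KK(SK))))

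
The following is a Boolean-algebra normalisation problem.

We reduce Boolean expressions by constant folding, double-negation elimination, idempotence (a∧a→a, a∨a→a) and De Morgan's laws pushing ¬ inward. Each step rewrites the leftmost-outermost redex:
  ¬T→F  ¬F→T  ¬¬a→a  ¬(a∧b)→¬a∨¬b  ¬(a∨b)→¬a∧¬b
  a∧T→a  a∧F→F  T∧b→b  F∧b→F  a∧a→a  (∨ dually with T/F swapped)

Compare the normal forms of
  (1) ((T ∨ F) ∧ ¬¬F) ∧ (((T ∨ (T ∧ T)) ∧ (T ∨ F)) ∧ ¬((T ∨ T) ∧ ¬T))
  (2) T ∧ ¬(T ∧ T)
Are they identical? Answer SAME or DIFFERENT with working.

Answer: SAME — A ⇓ F, B ⇓ F

Reduction:
Term A:
  start: ((T ∨ F) ∧ ¬¬F) ∧ (((T ∨ (T ∧ T)) ∧ (T ∨ F)) ∧ ¬((T ∨ T) ∧ ¬T))
  [1] (T ∧ ¬¬F) ∧ (((T ∨ (T ∧ T)) ∧ (T ∨ F)) ∧ ¬((T ∨ T) ∧ ¬T))
  [2] ¬¬F ∧ (((T ∨ (T ∧ T)) ∧ (T ∨ F)) ∧ ¬((T ∨ T) ∧ ¬T))
  [3] F ∧ (((T ∨ (T ∧ T)) ∧ (T ∨ F)) ∧ ¬((T ∨ T) ∧ ¬T))
  [4] F

Term B:
  start: T ∧ ¬(T ∧ T)
  [1] ¬(T ∧ T)
  [2] ¬T ∨ ¬T
  [3] ¬T
  [4] F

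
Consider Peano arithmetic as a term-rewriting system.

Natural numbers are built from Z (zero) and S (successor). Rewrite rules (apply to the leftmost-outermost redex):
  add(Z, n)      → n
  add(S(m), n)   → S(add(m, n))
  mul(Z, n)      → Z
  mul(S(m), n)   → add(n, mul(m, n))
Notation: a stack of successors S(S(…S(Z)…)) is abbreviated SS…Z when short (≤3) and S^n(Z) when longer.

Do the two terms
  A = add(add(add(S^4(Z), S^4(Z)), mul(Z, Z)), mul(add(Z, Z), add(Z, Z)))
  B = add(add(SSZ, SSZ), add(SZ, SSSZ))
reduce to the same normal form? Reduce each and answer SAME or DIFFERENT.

Term A:
  start: add(add(add(S^4(Z), S^4(Z)), mul(Z, Z)), mul(add(Z, Z), add(Z, Z)))
  →1  add(add(S(add(SSSZ, S^4(Z))), mul(Z, Z)), mul(add(Z, Z), add(Z, Z)))
  →2  add(S(add(add(SSSZ, S^4(Z)), mul(Z, Z))), mul(add(Z, Z), add(Z, Z)))
  →3  S(add(add(add(SSSZ, S^4(Z)), mul(Z, Z)), mul(add(Z, Z), add(Z, Z))))
  →4  S(add(add(S(add(SSZ, S^4(Z))), mul(Z, Z)), mul(add(Z, Z), add(Z, Z))))
  →5  S(add(S(add(add(SSZ, S^4(Z)), mul(Z, Z))), mul(add(Z, Z), add(Z, Z))))
  →6  S(S(add(add(add(SSZ, S^4(Z)), mul(Z, Z)), mul(add(Z, Z), add(Z, Z)))))
  →7  S(S(add(add(S(add(SZ, S^4(Z))), mul(Z, Z)), mul(add(Z, Z), add(Z, Z)))))
  →8  S(S(add(S(add(add(SZ, S^4(Z)), mul(Z, Z))), mul(add(Z, Z), add(Z, Z)))))
  →9  S(S(S(add(add(add(SZ, S^4(Z)), mul(Z, Z)), mul(add(Z, Z), add(Z, Z))))))
  →10  S(S(S(add(add(S(add(Z, S^4(Z))), mul(Z, Z)), mul(add(Z, Z), add(Z, Z))))))
  →11  S(S(S(add(S(add(add(Z, S^4(Z)), mul(Z, Z))), mul(add(Z, Z), add(Z, Z))))))
  →12  S(S(S(S(add(add(add(Z, S^4(Z)), mul(Z, Z)), mul(add(Z, Z), add(Z, Z)))))))
  →13  S(S(S(S(add(add(S^4(Z), mul(Z, Z)), mul(add(Z, Z), add(Z, Z)))))))
  →14  S(S(S(S(add(S(add(SSSZ, mul(Z, Z))), mul(add(Z, Z), add(Z, Z)))))))
  →15  S(S(S(S(S(add(add(SSSZ, mul(Z, Z)), mul(add(Z, Z), add(Z, Z))))))))
  →16  S(S(S(S(S(add(S(add(SSZ, mul(Z, Z))), mul(add(Z, Z), add(Z, Z))))))))
  →17  S(S(S(S(S(S(add(add(SSZ, mul(Z, Z)), mul(add(Z, Z), add(Z, Z)))))))))
  →18  S(S(S(S(S(S(add(S(add(SZ, mul(Z, Z))), mul(add(Z, Z), add(Z, Z)))))))))
  →19  S(S(S(S(S(S(S(add(add(SZ, mul(Z, Z)), mul(add(Z, Z), add(Z, Z))))))))))
  →20  S(S(S(S(S(S(S(add(S(add(Z, mul(Z, Z))), mul(add(Z, Z), add(Z, Z))))))))))
  →21  S(S(S(S(S(S(S(S(add(add(Z, mul(Z, Z)), mul(add(Z, Z), add(Z, Z)))))))))))
  →22  S(S(S(S(S(S(S(S(add(mul(Z, Z), mul(add(Z, Z), add(Z, Z)))))))))))
  →23  S(S(S(S(S(S(S(S(add(Z, mul(add(Z, Z), add(Z, Z)))))))))))
  →24  S(S(S(S(S(S(S(S(mul(add(Z, Z), add(Z, Z))))))))))
  →25  S(S(S(S(S(S(S(S(mul(Z, add(Z, Z))))))))))
  →26  S^8(Z)

Term B:
  start: add(add(SSZ, SSZ), add(SZ, SSSZ))
  →1  add(S(add(SZ, SSZ)), add(SZ, SSSZ))
  →2  S(add(add(SZ, SSZ), add(SZ, SSSZ)))
  →3  S(add(S(add(Z, SSZ)), add(SZ, SSSZ)))
  →4  S(S(add(add(Z, SSZ), add(SZ, SSSZ))))
  →5  S(S(add(SSZ, add(SZ, SSSZ))))
  →6  S(S(S(add(SZ, add(SZ, SSSZ)))))
  →7  S(S(S(S(add(Z, add(SZ, SSSZ))))))
  →8  S(S(S(S(add(SZ, SSSZ)))))
  →9  S(S(S(S(S(add(Z, SSSZ))))))
  →10  S^8(Z)

Answer: SAME — A ⇓ S^8(Z), B ⇓ S^8(Z)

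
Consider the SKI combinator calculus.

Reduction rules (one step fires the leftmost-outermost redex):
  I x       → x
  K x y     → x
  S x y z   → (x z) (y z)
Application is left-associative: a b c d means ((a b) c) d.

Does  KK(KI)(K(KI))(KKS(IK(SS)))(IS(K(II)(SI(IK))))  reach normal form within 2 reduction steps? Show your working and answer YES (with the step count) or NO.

Answer: NO — after 2 steps the term is K(KI)(IS(K(II)(SI(IK)))), not yet normal

Working:
  start: KK(KI)(K(KI))(KKS(IK(SS)))(IS(K(II)(SI(IK))))
  step 1: K(K(KI))(KKS(IK(SS)))(IS(K(II)(SI(IK))))
  step 2: K(KI)(IS(K(II)(SI(IK))))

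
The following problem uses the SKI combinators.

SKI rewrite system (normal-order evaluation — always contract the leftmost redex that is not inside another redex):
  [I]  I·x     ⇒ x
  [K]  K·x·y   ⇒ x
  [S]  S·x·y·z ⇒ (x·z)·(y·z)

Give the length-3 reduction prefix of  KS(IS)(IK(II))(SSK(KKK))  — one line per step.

Answer: after 3 steps: S(KI)(SSK(KKK))

Reduction:
  start: KS(IS)(IK(II))(SSK(KKK))
  →1  S(IK(II))(SSK(KKK))
  →2  S(K(II))(SSK(KKK))
  →3  S(KI)(SSK(KKK))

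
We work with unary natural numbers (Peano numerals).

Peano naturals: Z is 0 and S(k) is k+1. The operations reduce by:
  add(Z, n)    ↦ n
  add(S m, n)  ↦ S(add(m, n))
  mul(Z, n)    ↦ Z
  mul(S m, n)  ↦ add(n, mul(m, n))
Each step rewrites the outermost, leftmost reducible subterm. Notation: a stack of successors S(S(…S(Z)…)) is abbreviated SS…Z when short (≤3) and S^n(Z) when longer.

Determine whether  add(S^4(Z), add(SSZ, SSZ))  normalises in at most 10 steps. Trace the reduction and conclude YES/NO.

Answer: YES — reaches normal form S^8(Z) in 8 ≤ 10 steps

Working:
  start: add(S^4(Z), add(SSZ, SSZ))
  [1] S(add(SSSZ, add(SSZ, SSZ)))
  [2] S(S(add(SSZ, add(SSZ, SSZ))))
  [3] S(S(S(add(SZ, add(SSZ, SSZ)))))
  [4] S(S(S(S(add(Z, add(SSZ, SSZ))))))
  [5] S(S(S(S(add(SSZ, SSZ)))))
  [6] S(S(S(S(S(add(SZ, SSZ))))))
  [7] S(S(S(S(S(S(add(Z, SSZ)))))))
  [8] S^8(Z)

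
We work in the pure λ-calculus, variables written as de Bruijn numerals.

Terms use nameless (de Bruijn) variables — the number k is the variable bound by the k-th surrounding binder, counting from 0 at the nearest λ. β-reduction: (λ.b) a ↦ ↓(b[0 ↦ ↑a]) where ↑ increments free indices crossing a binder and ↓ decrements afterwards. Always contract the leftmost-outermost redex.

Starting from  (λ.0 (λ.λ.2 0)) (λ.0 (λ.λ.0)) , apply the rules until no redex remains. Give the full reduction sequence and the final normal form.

  start: (λ.0 (λ.λ.2 0)) (λ.0 (λ.λ.0))
  →1  (λ.0 (λ.λ.0)) (λ.λ.(λ.0 (λ.λ.0)) 0)
  →2  (λ.λ.(λ.0 (λ.λ.0)) 0) (λ.λ.0)
  →3  λ.(λ.0 (λ.λ.0)) 0
  →4  λ.0 (λ.λ.0)

Answer: normal form = λ.0 (λ.λ.0)  (in 4 steps)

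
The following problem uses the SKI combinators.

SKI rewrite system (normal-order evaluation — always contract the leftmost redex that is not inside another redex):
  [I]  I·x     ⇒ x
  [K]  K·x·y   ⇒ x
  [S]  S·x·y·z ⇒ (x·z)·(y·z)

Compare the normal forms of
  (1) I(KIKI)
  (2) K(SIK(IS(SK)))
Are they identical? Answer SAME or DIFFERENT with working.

Term A:
  start: I(KIKI)
  [1] KIKI
  [2] II
  [3] I

Term B:
  start: K(SIK(IS(SK)))
  [1] K(I(IS(SK))(K(IS(SK))))
  [2] K(IS(SK)(K(IS(SK))))
  [3] K(S(SK)(K(IS(SK))))
  [4] K(S(SK)(K(S(SK))))

Answer: DIFFERENT — A ⇓ I, B ⇓ K(S(SK)(K(S(SK))))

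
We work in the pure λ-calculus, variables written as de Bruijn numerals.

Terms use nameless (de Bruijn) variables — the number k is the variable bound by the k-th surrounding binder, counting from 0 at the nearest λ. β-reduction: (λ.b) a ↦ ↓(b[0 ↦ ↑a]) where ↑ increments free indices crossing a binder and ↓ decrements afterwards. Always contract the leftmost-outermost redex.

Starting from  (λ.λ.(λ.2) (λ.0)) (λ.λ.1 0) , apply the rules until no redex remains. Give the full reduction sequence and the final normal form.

  start: (λ.λ.(λ.2) (λ.0)) (λ.λ.1 0)
  [1] λ.(λ.λ.λ.1 0) (λ.0)
  [2] λ.λ.λ.1 0

Answer: normal form = λ.λ.λ.1 0  (in 2 steps)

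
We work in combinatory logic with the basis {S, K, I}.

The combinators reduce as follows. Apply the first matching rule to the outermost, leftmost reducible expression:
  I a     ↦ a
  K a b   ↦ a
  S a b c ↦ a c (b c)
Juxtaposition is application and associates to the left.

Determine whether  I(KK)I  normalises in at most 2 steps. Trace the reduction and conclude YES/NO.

Answer: YES — reaches normal form K in 2 ≤ 2 steps

Derivation:
  start: I(KK)I
  [1] KKI
  [2] K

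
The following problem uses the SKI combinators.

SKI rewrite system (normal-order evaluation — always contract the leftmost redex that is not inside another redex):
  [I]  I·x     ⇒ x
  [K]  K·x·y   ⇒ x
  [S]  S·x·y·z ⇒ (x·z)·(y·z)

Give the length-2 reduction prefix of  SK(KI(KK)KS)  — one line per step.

  start: SK(KI(KK)KS)
  step 1: SK(IKS)
  step 2: SK(KS)

Answer: after 2 steps: SK(KS)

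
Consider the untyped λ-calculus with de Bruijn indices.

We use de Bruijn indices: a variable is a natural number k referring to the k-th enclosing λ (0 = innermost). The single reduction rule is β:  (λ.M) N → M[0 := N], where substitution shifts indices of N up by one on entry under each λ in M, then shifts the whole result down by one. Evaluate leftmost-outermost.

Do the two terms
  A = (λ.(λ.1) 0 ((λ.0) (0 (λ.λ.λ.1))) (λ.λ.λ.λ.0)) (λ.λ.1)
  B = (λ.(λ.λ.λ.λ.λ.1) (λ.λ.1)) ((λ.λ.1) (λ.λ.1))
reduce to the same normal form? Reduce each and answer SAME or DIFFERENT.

Answer: SAME — A ⇓ λ.λ.λ.λ.1, B ⇓ λ.λ.λ.λ.1

Reduction:
Term A:
  start: (λ.(λ.1) 0 ((λ.0) (0 (λ.λ.λ.1))) (λ.λ.λ.λ.0)) (λ.λ.1)
  step 1: (λ.λ.λ.1) (λ.λ.1) ((λ.0) ((λ.λ.1) (λ.λ.λ.1))) (λ.λ.λ.λ.0)
  step 2: (λ.λ.1) ((λ.0) ((λ.λ.1) (λ.λ.λ.1))) (λ.λ.λ.λ.0)
  step 3: (λ.(λ.0) ((λ.λ.1) (λ.λ.λ.1))) (λ.λ.λ.λ.0)
  step 4: (λ.0) ((λ.λ.1) (λ.λ.λ.1))
  step 5: (λ.λ.1) (λ.λ.λ.1)
  step 6: λ.λ.λ.λ.1

Term B:
  start: (λ.(λ.λ.λ.λ.λ.1) (λ.λ.1)) ((λ.λ.1) (λ.λ.1))
  step 1: (λ.λ.λ.λ.λ.1) (λ.λ.1)
  step 2: λ.λ.λ.λ.1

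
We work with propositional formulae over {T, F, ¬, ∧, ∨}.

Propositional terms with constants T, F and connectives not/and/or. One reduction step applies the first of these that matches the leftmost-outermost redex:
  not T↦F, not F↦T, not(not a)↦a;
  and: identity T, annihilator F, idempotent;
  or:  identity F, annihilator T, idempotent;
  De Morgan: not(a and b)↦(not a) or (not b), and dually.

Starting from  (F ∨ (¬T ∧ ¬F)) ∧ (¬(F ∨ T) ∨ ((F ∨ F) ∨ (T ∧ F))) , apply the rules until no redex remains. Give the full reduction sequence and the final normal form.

  start: (F ∨ (¬T ∧ ¬F)) ∧ (¬(F ∨ T) ∨ ((F ∨ F) ∨ (T ∧ F)))
  step 1: (¬T ∧ ¬F) ∧ (¬(F ∨ T) ∨ ((F ∨ F) ∨ (T ∧ F)))
  step 2: (F ∧ ¬F) ∧ (¬(F ∨ T) ∨ ((F ∨ F) ∨ (T ∧ F)))
  step 3: F ∧ (¬(F ∨ T) ∨ ((F ∨ F) ∨ (T ∧ F)))
  step 4: F

Answer: normal form = F  (in 4 steps)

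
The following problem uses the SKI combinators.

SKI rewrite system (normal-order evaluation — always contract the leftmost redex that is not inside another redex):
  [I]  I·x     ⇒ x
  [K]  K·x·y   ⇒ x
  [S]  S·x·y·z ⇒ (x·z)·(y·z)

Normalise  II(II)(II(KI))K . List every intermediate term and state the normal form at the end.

  start: II(II)(II(KI))K
  [1] I(II)(II(KI))K
  [2] II(II(KI))K
  [3] I(II(KI))K
  [4] II(KI)K
  [5] I(KI)K
  [6] KIK
  [7] I

Answer: normal form = I  (in 7 steps)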